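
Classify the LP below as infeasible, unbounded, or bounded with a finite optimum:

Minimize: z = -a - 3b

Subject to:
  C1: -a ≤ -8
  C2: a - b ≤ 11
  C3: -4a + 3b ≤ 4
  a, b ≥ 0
Feasible point: (8, 0) satisfies every constraint, so the LP is feasible.
Direction d = (1, 1): for each constraint row a, a·d ≤ 0 —
  (-1)(1) + (0)(1) = -1 ≤ 0
  (1)(1) + (-1)(1) = 0 ≤ 0
  (-4)(1) + (3)(1) = -1 ≤ 0
and d ≥ 0, so (8, 0) + t·d stays feasible for every t ≥ 0. Along this ray z = -a - 3b changes by -4 per unit t, so z → −∞.

The LP is unbounded; z can be made arbitrarily small.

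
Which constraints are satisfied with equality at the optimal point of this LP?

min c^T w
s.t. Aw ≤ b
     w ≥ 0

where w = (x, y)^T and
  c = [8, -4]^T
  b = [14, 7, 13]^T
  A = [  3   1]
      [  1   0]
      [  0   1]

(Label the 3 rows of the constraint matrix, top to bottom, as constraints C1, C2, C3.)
Optimal: x = 0, y = 13
Slack at optimum:
  C1: slack = 1
  C2: slack = 7
  C3: slack = 0 (binding)
  x ≥ 0: x = 0 (binding)
  y ≥ 0: y = 13
Binding constraints: C3, x ≥ 0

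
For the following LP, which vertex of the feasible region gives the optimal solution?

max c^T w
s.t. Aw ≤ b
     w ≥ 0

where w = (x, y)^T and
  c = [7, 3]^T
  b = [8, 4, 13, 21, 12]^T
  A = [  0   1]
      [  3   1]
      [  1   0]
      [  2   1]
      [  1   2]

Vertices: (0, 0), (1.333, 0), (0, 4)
(0, 4) with z = 12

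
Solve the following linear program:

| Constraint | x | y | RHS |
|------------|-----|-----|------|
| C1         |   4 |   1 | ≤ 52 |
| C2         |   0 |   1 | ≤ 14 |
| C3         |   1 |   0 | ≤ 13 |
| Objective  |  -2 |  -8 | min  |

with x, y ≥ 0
Each vertex is the intersection of two constraint boundaries that also satisfies all remaining constraints:
  x = 0 and y = 0 → (0, 0)
  4x + y = 52 and x = 13 → (13, 0)
  4x + y = 52 and y = 14 → (9.5, 14)
  y = 14 and x = 0 → (0, 14)

Evaluating z = -2x - 8y at each vertex:
  (0, 0): z = 0
  (13, 0): z = -26
  (9.5, 14): z = -131
  (0, 14): z = -112

The minimum is at (9.5, 14) with z = -131.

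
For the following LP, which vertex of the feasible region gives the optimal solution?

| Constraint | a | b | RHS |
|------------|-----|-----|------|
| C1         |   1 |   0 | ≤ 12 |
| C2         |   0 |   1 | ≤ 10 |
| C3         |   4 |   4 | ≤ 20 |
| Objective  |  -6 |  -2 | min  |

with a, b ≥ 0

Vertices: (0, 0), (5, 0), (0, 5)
(5, 0) with z = -30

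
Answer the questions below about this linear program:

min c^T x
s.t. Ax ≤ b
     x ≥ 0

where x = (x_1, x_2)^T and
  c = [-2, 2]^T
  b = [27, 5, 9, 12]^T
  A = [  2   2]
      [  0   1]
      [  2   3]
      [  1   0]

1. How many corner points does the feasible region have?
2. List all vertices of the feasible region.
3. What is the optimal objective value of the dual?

1. 3
2. (0, 0), (4.5, 0), (0, 3)
3. -9 (by strong duality, equal to the primal optimum)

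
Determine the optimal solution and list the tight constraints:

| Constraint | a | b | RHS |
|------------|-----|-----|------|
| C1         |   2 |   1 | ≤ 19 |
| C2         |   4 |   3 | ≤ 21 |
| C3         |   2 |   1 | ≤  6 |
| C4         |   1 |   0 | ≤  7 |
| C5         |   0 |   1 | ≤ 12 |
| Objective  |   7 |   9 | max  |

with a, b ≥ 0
Optimal: a = 0, b = 6
Slack at optimum:
  C1: slack = 13
  C2: slack = 3
  C3: slack = 0 (binding)
  C4: slack = 7
  C5: slack = 6
  a ≥ 0: a = 0 (binding)
  b ≥ 0: b = 6
Binding constraints: C3, a ≥ 0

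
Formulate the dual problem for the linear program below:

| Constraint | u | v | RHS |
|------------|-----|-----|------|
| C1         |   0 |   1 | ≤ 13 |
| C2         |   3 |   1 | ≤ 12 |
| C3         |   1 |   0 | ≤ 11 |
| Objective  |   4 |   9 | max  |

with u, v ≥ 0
Minimize: z = 13y1 + 12y2 + 11y3

Subject to:
  C1: -3y2 - y3 ≤ -4
  C2: -y1 - y2 ≤ -9
  y1, y2, y3 ≥ 0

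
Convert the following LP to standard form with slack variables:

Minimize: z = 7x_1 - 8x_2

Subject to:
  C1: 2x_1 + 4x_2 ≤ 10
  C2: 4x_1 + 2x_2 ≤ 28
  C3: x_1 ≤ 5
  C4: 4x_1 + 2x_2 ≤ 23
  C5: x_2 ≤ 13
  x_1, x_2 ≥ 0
min z = 7x_1 - 8x_2

s.t.
  2x_1 + 4x_2 + s1 = 10
  4x_1 + 2x_2 + s2 = 28
  x_1 + s3 = 5
  4x_1 + 2x_2 + s4 = 23
  x_2 + s5 = 13
  x_1, x_2, s1, s2, s3, s4, s5 ≥ 0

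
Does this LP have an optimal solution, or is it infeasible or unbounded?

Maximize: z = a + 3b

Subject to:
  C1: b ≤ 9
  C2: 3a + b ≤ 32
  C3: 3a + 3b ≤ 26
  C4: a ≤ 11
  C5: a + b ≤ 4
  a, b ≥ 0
The point (0, 4) satisfies every constraint, so the LP is feasible; the constraints give a ≤ 11 and b ≤ 9, which with a, b ≥ 0 keep the feasible region inside a bounded box. A feasible, bounded LP attains a finite optimum at a vertex.

Evaluating z = a + 3b at each vertex:
  (0, 0): z = 0
  (4, 0): z = 4
  (0, 4): z = 12

Bounded optimum: z* = 12 at (0, 4).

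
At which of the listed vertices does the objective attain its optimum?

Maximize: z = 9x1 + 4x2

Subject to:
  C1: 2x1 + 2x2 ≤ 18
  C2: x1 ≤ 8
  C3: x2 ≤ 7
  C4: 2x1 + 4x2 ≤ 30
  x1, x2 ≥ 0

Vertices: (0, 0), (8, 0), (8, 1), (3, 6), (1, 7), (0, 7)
Evaluating z = 9x1 + 4x2 at each vertex:
  (0, 0): z = 0
  (8, 0): z = 72
  (8, 1): z = 76
  (3, 6): z = 51
  (1, 7): z = 37
  (0, 7): z = 28

The largest value is z = 76, attained at (8, 1).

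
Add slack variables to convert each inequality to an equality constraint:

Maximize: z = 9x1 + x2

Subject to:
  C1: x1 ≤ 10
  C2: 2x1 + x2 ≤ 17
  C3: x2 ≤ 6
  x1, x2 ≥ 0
max z = 9x1 + x2

s.t.
  x1 + s1 = 10
  2x1 + x2 + s2 = 17
  x2 + s3 = 6
  x1, x2, s1, s2, s3 ≥ 0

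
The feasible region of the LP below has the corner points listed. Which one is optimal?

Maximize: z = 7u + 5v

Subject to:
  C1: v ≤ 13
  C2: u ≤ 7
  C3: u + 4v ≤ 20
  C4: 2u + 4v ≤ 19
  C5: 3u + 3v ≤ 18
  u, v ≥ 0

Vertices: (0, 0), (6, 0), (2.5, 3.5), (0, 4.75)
Evaluating z = 7u + 5v at each vertex:
  (0, 0): z = 0
  (6, 0): z = 42
  (2.5, 3.5): z = 35
  (0, 4.75): z = 23.75

The largest value is z = 42, attained at (6, 0).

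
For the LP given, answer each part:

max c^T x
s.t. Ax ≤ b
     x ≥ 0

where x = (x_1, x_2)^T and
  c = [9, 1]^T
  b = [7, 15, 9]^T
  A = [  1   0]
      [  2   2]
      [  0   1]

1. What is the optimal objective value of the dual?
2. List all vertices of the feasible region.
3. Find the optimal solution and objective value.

1. 63.5 (by strong duality, equal to the primal optimum)
2. (0, 0), (7, 0), (7, 0.5), (0, 7.5)
3. x_1 = 7, x_2 = 0.5, z = 63.5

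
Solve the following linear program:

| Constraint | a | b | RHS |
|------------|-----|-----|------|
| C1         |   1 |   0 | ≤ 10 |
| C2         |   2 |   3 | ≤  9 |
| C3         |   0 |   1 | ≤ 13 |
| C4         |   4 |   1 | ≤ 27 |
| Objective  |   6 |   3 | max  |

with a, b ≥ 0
Each vertex is the intersection of two constraint boundaries that also satisfies all remaining constraints:
  a = 0 and b = 0 → (0, 0)
  2a + 3b = 9 and b = 0 → (4.5, 0)
  2a + 3b = 9 and a = 0 → (0, 3)

Evaluating z = 6a + 3b at each vertex:
  (0, 0): z = 0
  (4.5, 0): z = 27
  (0, 3): z = 9

The maximum is at (4.5, 0) with z = 27.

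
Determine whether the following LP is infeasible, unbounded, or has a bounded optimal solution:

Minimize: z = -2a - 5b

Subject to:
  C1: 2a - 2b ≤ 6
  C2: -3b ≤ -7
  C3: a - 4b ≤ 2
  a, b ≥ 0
Feasible point: (0, 3) satisfies every constraint, so the LP is feasible.
Direction d = (0, 1): for each constraint row a, a·d ≤ 0 —
  (2)(0) + (-2)(1) = -2 ≤ 0
  (0)(0) + (-3)(1) = -3 ≤ 0
  (1)(0) + (-4)(1) = -4 ≤ 0
and d ≥ 0, so (0, 3) + t·d stays feasible for every t ≥ 0. Along this ray z = -2a - 5b changes by -5 per unit t, so z → −∞.

Unbounded: there is a feasible ray along which z → −∞.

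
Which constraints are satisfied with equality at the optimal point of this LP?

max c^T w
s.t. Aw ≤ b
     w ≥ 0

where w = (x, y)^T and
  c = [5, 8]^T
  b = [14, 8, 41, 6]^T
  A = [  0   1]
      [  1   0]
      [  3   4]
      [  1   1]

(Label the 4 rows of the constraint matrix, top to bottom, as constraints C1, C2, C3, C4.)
Optimal: x = 0, y = 6
Slack at optimum:
  C1: slack = 8
  C2: slack = 8
  C3: slack = 17
  C4: slack = 0 (binding)
  x ≥ 0: x = 0 (binding)
  y ≥ 0: y = 6
Binding constraints: C4, x ≥ 0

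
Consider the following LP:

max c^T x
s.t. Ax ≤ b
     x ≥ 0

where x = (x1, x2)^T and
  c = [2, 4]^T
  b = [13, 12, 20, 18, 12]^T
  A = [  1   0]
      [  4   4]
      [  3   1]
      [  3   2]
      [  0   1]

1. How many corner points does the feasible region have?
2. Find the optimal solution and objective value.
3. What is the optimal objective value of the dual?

1. 3
2. x1 = 0, x2 = 3, z = 12
3. 12 (by strong duality, equal to the primal optimum)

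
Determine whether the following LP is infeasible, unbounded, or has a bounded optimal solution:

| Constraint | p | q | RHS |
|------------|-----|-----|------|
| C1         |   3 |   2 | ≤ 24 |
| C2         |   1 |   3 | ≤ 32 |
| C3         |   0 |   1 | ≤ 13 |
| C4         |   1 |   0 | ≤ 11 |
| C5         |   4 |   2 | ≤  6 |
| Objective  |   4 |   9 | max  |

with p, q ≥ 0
The point (0, 3) satisfies every constraint, so the LP is feasible; the constraints give p ≤ 11 and q ≤ 13, which with p, q ≥ 0 keep the feasible region inside a bounded box. A feasible, bounded LP attains a finite optimum at a vertex.

Evaluating z = 4p + 9q at each vertex:
  (0, 0): z = 0
  (1.5, 0): z = 6
  (0, 3): z = 27

Bounded optimum: z* = 27 at (0, 3).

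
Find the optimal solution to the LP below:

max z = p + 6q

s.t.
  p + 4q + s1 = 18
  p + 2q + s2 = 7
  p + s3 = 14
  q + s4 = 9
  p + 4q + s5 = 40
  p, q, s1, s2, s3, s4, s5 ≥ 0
Each vertex is the intersection of two constraint boundaries that also satisfies all remaining constraints:
  p = 0 and q = 0 → (0, 0)
  p + 2q = 7 and q = 0 → (7, 0)
  p + 2q = 7 and p = 0 → (0, 3.5)

Evaluating z = p + 6q at each vertex:
  (0, 0): z = 0
  (7, 0): z = 7
  (0, 3.5): z = 21

The maximum is at (0, 3.5) with z = 21.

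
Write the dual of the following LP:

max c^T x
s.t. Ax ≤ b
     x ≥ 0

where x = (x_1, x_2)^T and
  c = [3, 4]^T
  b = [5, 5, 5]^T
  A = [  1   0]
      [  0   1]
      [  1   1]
Minimize: z = 5y1 + 5y2 + 5y3

Subject to:
  C1: -y1 - y3 ≤ -3
  C2: -y2 - y3 ≤ -4
  y1, y2, y3 ≥ 0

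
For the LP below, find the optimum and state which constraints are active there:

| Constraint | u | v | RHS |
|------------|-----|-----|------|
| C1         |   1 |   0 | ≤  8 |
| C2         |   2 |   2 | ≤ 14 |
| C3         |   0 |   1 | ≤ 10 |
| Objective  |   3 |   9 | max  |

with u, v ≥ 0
Optimal: u = 0, v = 7
Binding: C2, u ≥ 0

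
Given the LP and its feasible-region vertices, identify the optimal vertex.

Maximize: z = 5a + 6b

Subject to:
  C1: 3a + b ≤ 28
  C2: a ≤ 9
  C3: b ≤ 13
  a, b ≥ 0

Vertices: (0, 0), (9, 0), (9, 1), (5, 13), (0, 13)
Evaluating z = 5a + 6b at each vertex:
  (0, 0): z = 0
  (9, 0): z = 45
  (9, 1): z = 51
  (5, 13): z = 103
  (0, 13): z = 78

The largest value is z = 103, attained at (5, 13).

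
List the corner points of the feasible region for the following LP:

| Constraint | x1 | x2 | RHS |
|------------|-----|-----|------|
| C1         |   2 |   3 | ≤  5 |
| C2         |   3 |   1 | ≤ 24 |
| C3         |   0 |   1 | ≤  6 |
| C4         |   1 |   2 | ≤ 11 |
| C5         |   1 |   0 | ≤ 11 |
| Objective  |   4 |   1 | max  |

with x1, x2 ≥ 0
Each vertex is the intersection of two constraint boundaries that also satisfies all remaining constraints:
  x1 = 0 and x2 = 0 → (0, 0)
  2x1 + 3x2 = 5 and x2 = 0 → (2.5, 0)
  2x1 + 3x2 = 5 and x1 = 0 → (0, 1.667)

Vertices: (0, 0), (2.5, 0), (0, 1.667)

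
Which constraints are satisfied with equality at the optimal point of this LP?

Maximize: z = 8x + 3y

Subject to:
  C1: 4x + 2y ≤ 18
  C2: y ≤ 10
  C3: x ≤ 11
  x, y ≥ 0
Optimal: x = 4.5, y = 0
Binding: C1, y ≥ 0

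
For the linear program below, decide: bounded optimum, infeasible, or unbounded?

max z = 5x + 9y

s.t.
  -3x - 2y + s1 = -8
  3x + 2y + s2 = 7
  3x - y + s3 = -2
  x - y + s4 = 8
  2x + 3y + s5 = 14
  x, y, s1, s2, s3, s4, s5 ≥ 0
The row 3x + 2y + s2 = 7 with s2 ≥ 0 requires 3x + 2y ≤ 7, while the row -3x - 2y + s1 = -8 with s1 ≥ 0 is equivalent to 3x + 2y ≥ 8. Together they would need 8 ≤ 3x + 2y ≤ 7, which is impossible since 8 > 7. No point satisfies all constraints.

The feasible region is empty; the LP is infeasible.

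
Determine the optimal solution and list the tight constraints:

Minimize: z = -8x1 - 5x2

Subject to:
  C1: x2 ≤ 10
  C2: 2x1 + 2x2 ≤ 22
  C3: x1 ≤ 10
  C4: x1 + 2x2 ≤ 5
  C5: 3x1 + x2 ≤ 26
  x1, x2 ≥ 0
Optimal: x1 = 5, x2 = 0
Slack at optimum:
  C1: slack = 10
  C2: slack = 12
  C3: slack = 5
  C4: slack = 0 (binding)
  C5: slack = 11
  x1 ≥ 0: x1 = 5
  x2 ≥ 0: x2 = 0 (binding)
Binding constraints: C4, x2 ≥ 0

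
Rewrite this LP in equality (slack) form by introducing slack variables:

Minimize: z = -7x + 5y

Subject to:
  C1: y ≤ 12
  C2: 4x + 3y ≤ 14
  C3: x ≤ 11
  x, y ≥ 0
min z = -7x + 5y

s.t.
  y + s1 = 12
  4x + 3y + s2 = 14
  x + s3 = 11
  x, y, s1, s2, s3 ≥ 0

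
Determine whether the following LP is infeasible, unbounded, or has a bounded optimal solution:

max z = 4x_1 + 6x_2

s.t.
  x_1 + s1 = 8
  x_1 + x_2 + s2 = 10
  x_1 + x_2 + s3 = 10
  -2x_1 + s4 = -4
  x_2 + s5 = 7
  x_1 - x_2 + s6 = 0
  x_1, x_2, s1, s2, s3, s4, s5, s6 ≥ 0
The point (3, 7) satisfies every constraint, so the LP is feasible; the constraints give x_1 ≤ 8 and x_2 ≤ 7, which with x_1, x_2 ≥ 0 keep the feasible region inside a bounded box. A feasible, bounded LP attains a finite optimum at a vertex.

Bounded optimum: z* = 54 at (3, 7).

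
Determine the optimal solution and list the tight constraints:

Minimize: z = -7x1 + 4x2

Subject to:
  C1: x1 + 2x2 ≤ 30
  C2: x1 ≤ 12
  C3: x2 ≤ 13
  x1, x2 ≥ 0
Optimal: x1 = 12, x2 = 0
Slack at optimum:
  C1: slack = 18
  C2: slack = 0 (binding)
  C3: slack = 13
  x1 ≥ 0: x1 = 12
  x2 ≥ 0: x2 = 0 (binding)
Binding constraints: C2, x2 ≥ 0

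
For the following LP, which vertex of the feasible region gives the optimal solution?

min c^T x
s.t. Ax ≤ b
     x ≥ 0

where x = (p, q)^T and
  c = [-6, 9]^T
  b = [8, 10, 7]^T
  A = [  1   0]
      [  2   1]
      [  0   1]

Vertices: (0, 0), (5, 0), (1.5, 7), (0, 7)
Evaluating z = -6p + 9q at each vertex:
  (0, 0): z = 0
  (5, 0): z = -30
  (1.5, 7): z = 54
  (0, 7): z = 63

The smallest value is z = -30, attained at (5, 0).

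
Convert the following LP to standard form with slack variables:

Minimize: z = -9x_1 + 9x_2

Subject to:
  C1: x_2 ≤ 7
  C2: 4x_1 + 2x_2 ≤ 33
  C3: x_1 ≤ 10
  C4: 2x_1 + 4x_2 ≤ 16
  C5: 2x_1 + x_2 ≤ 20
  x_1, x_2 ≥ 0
min z = -9x_1 + 9x_2

s.t.
  x_2 + s1 = 7
  4x_1 + 2x_2 + s2 = 33
  x_1 + s3 = 10
  2x_1 + 4x_2 + s4 = 16
  2x_1 + x_2 + s5 = 20
  x_1, x_2, s1, s2, s3, s4, s5 ≥ 0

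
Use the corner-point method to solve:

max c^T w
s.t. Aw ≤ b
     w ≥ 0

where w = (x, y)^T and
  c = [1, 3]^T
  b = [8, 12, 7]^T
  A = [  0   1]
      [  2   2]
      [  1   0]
Each vertex is the intersection of two constraint boundaries that also satisfies all remaining constraints:
  x = 0 and y = 0 → (0, 0)
  2x + 2y = 12 and y = 0 → (6, 0)
  2x + 2y = 12 and x = 0 → (0, 6)

Evaluating z = x + 3y at each vertex:
  (0, 0): z = 0
  (6, 0): z = 6
  (0, 6): z = 18

The maximum is at (0, 6) with z = 18.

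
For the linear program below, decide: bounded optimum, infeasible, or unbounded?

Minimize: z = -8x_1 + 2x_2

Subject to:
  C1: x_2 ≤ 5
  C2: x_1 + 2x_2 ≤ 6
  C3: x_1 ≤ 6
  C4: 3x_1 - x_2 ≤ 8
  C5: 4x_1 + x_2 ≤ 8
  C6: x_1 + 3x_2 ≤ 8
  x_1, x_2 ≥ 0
The point (2, 0) satisfies every constraint, so the LP is feasible; the constraints give x_1 ≤ 6 and x_2 ≤ 5, which with x_1, x_2 ≥ 0 keep the feasible region inside a bounded box. A feasible, bounded LP attains a finite optimum at a vertex.

Evaluating z = -8x_1 + 2x_2 at each vertex:
  (0, 0): z = 0
  (2, 0): z = -16
  (1.455, 2.182): z = -7.273
  (0, 2.667): z = 5.333

Feasible with finite optimum z* = -16 at (2, 0).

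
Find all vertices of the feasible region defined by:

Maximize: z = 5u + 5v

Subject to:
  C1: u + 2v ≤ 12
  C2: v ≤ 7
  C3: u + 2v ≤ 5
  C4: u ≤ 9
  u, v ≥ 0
Each vertex is the intersection of two constraint boundaries that also satisfies all remaining constraints:
  u = 0 and v = 0 → (0, 0)
  u + 2v = 5 and v = 0 → (5, 0)
  u + 2v = 5 and u = 0 → (0, 2.5)

Vertices: (0, 0), (5, 0), (0, 2.5)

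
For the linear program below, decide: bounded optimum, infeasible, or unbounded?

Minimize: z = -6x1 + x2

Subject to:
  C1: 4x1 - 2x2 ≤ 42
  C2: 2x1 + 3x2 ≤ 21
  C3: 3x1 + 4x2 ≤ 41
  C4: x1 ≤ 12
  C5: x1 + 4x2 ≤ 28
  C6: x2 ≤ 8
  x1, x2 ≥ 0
The point (10.5, 0) satisfies every constraint, so the LP is feasible; the constraints give x1 ≤ 12 and x2 ≤ 8, which with x1, x2 ≥ 0 keep the feasible region inside a bounded box. A feasible, bounded LP attains a finite optimum at a vertex.

Bounded optimum: z* = -63 at (10.5, 0).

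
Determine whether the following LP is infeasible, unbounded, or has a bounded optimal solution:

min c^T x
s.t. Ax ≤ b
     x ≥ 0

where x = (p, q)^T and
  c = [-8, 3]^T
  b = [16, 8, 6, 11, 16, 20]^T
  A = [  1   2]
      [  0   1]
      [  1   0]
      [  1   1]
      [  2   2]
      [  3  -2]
The point (6, 0) satisfies every constraint, so the LP is feasible; the constraints give p ≤ 6 and q ≤ 8, which with p, q ≥ 0 keep the feasible region inside a bounded box. A feasible, bounded LP attains a finite optimum at a vertex.

Evaluating z = -8p + 3q at each vertex:
  (0, 0): z = 0
  (6, 0): z = -48
  (6, 2): z = -42
  (0, 8): z = 24

Bounded optimum: z* = -48 at (6, 0).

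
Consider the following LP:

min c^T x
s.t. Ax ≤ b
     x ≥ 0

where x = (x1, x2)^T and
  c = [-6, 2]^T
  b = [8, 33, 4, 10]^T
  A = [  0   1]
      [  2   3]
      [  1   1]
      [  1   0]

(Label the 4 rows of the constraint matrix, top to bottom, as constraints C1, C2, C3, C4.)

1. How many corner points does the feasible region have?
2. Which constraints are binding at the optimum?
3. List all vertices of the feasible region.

1. 3
2. C3, x2 ≥ 0
3. (0, 0), (4, 0), (0, 4)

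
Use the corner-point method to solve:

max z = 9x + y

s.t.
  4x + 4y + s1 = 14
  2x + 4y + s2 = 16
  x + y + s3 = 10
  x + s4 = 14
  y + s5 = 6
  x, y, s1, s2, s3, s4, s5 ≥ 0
Each vertex is the intersection of two constraint boundaries that also satisfies all remaining constraints:
  x = 0 and y = 0 → (0, 0)
  4x + 4y = 14 and y = 0 → (3.5, 0)
  4x + 4y = 14 and x = 0 → (0, 3.5)

Evaluating z = 9x + y at each vertex:
  (0, 0): z = 0
  (3.5, 0): z = 31.5
  (0, 3.5): z = 3.5

The maximum is at (3.5, 0) with z = 31.5.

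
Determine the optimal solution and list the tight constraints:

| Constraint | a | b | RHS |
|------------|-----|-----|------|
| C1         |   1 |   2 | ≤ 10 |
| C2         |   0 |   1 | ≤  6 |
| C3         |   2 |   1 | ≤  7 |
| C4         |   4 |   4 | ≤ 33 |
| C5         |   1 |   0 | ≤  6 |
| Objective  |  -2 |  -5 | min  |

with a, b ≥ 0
Optimal: a = 0, b = 5
Slack at optimum:
  C1: slack = 0 (binding)
  C2: slack = 1
  C3: slack = 2
  C4: slack = 13
  C5: slack = 6
  a ≥ 0: a = 0 (binding)
  b ≥ 0: b = 5
Binding constraints: C1, a ≥ 0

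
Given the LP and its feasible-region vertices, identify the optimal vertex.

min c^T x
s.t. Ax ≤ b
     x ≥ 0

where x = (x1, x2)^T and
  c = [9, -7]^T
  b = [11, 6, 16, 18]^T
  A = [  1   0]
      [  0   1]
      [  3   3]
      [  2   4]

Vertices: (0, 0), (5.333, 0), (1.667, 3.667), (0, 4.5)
Evaluating z = 9x1 - 7x2 at each vertex:
  (0, 0): z = 0
  (5.333, 0): z = 48
  (1.667, 3.667): z = -10.67
  (0, 4.5): z = -31.5

The smallest value is z = -31.5, attained at (0, 4.5).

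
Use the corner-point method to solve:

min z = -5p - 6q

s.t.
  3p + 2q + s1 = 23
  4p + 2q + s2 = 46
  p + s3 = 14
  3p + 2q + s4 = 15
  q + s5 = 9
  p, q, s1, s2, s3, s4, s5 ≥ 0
Each vertex is the intersection of two constraint boundaries that also satisfies all remaining constraints:
  p = 0 and q = 0 → (0, 0)
  3p + 2q = 15 and q = 0 → (5, 0)
  3p + 2q = 15 and p = 0 → (0, 7.5)

Evaluating z = -5p - 6q at each vertex:
  (0, 0): z = 0
  (5, 0): z = -25
  (0, 7.5): z = -45

The minimum is at (0, 7.5) with z = -45.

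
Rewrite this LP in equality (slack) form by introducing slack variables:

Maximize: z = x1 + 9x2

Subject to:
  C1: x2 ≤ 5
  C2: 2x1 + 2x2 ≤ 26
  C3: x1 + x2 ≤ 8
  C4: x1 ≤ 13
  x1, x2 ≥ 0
max z = x1 + 9x2

s.t.
  x2 + s1 = 5
  2x1 + 2x2 + s2 = 26
  x1 + x2 + s3 = 8
  x1 + s4 = 13
  x1, x2, s1, s2, s3, s4 ≥ 0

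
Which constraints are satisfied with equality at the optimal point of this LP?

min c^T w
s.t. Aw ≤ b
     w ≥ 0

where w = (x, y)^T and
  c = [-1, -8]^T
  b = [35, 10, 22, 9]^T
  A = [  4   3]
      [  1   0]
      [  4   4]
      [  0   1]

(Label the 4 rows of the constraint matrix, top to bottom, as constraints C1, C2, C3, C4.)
Optimal: x = 0, y = 5.5
Slack at optimum:
  C1: slack = 18.5
  C2: slack = 10
  C3: slack = 0 (binding)
  C4: slack = 3.5
  x ≥ 0: x = 0 (binding)
  y ≥ 0: y = 5.5
Binding constraints: C3, x ≥ 0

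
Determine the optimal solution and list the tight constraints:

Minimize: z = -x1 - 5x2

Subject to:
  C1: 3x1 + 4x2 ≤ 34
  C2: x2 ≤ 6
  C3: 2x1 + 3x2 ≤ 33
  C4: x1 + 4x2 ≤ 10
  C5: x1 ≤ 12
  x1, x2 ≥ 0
Optimal: x1 = 0, x2 = 2.5
Binding: C4, x1 ≥ 0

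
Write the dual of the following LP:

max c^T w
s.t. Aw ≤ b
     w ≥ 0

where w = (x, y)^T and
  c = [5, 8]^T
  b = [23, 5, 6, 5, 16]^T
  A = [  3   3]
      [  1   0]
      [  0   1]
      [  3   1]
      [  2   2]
Minimize: z = 23y1 + 5y2 + 6y3 + 5y4 + 16y5

Subject to:
  C1: -3y1 - y2 - 3y4 - 2y5 ≤ -5
  C2: -3y1 - y3 - y4 - 2y5 ≤ -8
  y1, y2, y3, y4, y5 ≥ 0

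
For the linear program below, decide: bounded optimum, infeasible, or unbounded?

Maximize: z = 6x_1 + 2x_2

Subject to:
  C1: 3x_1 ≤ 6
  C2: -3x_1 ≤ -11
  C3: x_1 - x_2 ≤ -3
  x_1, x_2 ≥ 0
C1 requires 3x_1 ≤ 6, while C2 (-3x_1 ≤ -11) is equivalent to 3x_1 ≥ 11. Together they would need 11 ≤ 3x_1 ≤ 6, which is impossible since 11 > 6. No point satisfies all constraints.

Infeasible: no point satisfies all constraints simultaneously.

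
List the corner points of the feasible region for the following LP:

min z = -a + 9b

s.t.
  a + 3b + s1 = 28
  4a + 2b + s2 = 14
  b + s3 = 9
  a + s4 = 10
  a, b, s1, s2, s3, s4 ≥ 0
Each vertex is the intersection of two constraint boundaries that also satisfies all remaining constraints:
  a = 0 and b = 0 → (0, 0)
  4a + 2b = 14 and b = 0 → (3.5, 0)
  4a + 2b = 14 and a = 0 → (0, 7)

Vertices: (0, 0), (3.5, 0), (0, 7)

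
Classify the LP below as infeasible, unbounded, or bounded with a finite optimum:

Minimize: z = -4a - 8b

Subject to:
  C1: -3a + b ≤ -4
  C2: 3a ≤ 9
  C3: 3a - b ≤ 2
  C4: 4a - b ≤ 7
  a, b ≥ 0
C3 requires 3a - b ≤ 2, while C1 (-3a + b ≤ -4) is equivalent to 3a - b ≥ 4. Together they would need 4 ≤ 3a - b ≤ 2, which is impossible since 4 > 2. No point satisfies all constraints.

Infeasible — the constraint set is empty.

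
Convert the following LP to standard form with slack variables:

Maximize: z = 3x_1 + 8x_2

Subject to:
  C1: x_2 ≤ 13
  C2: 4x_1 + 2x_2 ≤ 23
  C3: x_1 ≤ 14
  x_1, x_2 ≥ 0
max z = 3x_1 + 8x_2

s.t.
  x_2 + s1 = 13
  4x_1 + 2x_2 + s2 = 23
  x_1 + s3 = 14
  x_1, x_2, s1, s2, s3 ≥ 0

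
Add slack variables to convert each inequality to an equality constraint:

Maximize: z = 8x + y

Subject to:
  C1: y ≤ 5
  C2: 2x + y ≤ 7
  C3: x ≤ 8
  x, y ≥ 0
max z = 8x + y

s.t.
  y + s1 = 5
  2x + y + s2 = 7
  x + s3 = 8
  x, y, s1, s2, s3 ≥ 0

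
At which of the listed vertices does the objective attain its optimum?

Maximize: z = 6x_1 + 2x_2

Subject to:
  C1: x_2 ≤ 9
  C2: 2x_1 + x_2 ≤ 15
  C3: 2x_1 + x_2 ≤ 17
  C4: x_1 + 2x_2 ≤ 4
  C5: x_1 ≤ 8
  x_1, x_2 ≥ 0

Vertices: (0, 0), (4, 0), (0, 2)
(4, 0) with z = 24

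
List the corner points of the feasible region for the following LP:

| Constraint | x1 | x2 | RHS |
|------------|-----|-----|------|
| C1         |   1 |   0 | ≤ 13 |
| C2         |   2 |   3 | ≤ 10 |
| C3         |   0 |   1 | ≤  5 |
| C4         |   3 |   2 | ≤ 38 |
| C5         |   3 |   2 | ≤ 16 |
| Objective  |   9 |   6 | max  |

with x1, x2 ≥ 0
Each vertex is the intersection of two constraint boundaries that also satisfies all remaining constraints:
  x1 = 0 and x2 = 0 → (0, 0)
  2x1 + 3x2 = 10 and x2 = 0 → (5, 0)
  2x1 + 3x2 = 10 and x1 = 0 → (0, 3.333)

Vertices: (0, 0), (5, 0), (0, 3.333)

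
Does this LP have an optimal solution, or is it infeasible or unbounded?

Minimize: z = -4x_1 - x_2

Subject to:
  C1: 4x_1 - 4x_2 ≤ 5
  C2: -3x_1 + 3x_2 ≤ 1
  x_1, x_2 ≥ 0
Feasible point: (0, 0) satisfies every constraint, so the LP is feasible.
Direction d = (1, 1): for each constraint row a, a·d ≤ 0 —
  (4)(1) + (-4)(1) = 0 ≤ 0
  (-3)(1) + (3)(1) = 0 ≤ 0
and d ≥ 0, so (0, 0) + t·d stays feasible for every t ≥ 0. Along this ray z = -4x_1 - x_2 changes by -5 per unit t, so z → −∞.

The LP is unbounded; z can be made arbitrarily small.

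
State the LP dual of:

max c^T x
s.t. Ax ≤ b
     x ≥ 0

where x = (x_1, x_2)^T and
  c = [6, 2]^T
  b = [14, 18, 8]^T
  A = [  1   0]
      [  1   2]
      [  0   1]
Minimize: z = 14y1 + 18y2 + 8y3

Subject to:
  C1: -y1 - y2 ≤ -6
  C2: -2y2 - y3 ≤ -2
  y1, y2, y3 ≥ 0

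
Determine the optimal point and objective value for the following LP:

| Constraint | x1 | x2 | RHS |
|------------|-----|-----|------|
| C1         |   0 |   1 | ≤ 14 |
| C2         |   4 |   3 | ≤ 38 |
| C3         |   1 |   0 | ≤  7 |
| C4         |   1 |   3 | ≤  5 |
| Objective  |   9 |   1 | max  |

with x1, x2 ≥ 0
x1 = 5, x2 = 0, z = 45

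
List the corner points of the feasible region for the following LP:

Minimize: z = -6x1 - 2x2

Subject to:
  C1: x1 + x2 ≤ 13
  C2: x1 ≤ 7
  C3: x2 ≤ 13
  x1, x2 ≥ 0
Each vertex is the intersection of two constraint boundaries that also satisfies all remaining constraints:
  x1 = 0 and x2 = 0 → (0, 0)
  x1 = 7 and x2 = 0 → (7, 0)
  x1 + x2 = 13 and x1 = 7 → (7, 6)
  x1 + x2 = 13 and x2 = 13 → (0, 13)

Vertices: (0, 0), (7, 0), (7, 6), (0, 13)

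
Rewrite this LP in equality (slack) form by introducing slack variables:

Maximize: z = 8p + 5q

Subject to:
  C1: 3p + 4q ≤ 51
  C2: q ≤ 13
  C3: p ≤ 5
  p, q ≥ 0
max z = 8p + 5q

s.t.
  3p + 4q + s1 = 51
  q + s2 = 13
  p + s3 = 5
  p, q, s1, s2, s3 ≥ 0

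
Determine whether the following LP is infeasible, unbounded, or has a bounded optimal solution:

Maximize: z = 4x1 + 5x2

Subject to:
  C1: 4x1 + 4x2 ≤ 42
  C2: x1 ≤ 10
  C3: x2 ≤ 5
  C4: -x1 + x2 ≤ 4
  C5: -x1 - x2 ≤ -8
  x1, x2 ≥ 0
The point (5.5, 5) satisfies every constraint, so the LP is feasible; the constraints give x1 ≤ 10 and x2 ≤ 5, which with x1, x2 ≥ 0 keep the feasible region inside a bounded box. A feasible, bounded LP attains a finite optimum at a vertex.

Evaluating z = 4x1 + 5x2 at each vertex:
  (8, 0): z = 32
  (10, 0): z = 40
  (10, 0.5): z = 42.5
  (5.5, 5): z = 47
  (3, 5): z = 37

Feasible with finite optimum z* = 47 at (5.5, 5).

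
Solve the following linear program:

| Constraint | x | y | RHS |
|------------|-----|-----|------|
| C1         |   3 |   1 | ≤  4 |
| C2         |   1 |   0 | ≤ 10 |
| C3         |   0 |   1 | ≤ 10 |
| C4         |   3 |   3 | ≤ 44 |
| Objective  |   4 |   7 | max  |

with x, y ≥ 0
Each vertex is the intersection of two constraint boundaries that also satisfies all remaining constraints:
  x = 0 and y = 0 → (0, 0)
  3x + y = 4 and y = 0 → (1.333, 0)
  3x + y = 4 and x = 0 → (0, 4)

Evaluating z = 4x + 7y at each vertex:
  (0, 0): z = 0
  (1.333, 0): z = 5.333
  (0, 4): z = 28

The maximum is at (0, 4) with z = 28.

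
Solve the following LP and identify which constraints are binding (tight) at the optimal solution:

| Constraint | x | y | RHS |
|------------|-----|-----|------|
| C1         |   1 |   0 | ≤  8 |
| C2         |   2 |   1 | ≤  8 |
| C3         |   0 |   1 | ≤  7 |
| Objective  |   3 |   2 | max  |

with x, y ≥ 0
Optimal: x = 0.5, y = 7
Binding: C2, C3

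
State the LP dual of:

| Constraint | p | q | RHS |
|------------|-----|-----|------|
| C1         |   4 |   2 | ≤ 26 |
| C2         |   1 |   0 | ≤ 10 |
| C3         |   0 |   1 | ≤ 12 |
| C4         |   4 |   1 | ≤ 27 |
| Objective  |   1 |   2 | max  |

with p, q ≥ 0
Minimize: z = 26y1 + 10y2 + 12y3 + 27y4

Subject to:
  C1: -4y1 - y2 - 4y4 ≤ -1
  C2: -2y1 - y3 - y4 ≤ -2
  y1, y2, y3, y4 ≥ 0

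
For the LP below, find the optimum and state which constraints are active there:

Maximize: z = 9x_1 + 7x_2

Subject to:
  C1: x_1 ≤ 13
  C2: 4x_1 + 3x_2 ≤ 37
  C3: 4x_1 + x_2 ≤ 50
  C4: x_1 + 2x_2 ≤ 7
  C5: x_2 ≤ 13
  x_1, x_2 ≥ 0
Optimal: x_1 = 7, x_2 = 0
Slack at optimum:
  C1: slack = 6
  C2: slack = 9
  C3: slack = 22
  C4: slack = 0 (binding)
  C5: slack = 13
  x_1 ≥ 0: x_1 = 7
  x_2 ≥ 0: x_2 = 0 (binding)
Binding constraints: C4, x_2 ≥ 0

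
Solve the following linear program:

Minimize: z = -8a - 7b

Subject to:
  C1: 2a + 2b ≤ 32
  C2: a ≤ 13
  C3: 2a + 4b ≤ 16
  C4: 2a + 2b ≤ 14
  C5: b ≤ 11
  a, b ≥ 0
a = 7, b = 0, z = -56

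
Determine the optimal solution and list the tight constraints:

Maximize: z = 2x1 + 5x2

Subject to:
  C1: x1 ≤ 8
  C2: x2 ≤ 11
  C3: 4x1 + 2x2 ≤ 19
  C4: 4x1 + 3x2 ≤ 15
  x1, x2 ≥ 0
Optimal: x1 = 0, x2 = 5
Slack at optimum:
  C1: slack = 8
  C2: slack = 6
  C3: slack = 9
  C4: slack = 0 (binding)
  x1 ≥ 0: x1 = 0 (binding)
  x2 ≥ 0: x2 = 5
Binding constraints: C4, x1 ≥ 0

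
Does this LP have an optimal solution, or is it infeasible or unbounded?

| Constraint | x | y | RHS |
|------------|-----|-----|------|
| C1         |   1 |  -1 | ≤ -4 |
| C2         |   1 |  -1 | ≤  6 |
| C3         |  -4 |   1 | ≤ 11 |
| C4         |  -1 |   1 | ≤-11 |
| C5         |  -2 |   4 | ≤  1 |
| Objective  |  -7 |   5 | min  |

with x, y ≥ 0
C1 requires x - y ≤ -4, while C4 (-x + y ≤ -11) is equivalent to x - y ≥ 11. Together they would need 11 ≤ x - y ≤ -4, which is impossible since 11 > -4. No point satisfies all constraints.

Infeasible — the constraint set is empty.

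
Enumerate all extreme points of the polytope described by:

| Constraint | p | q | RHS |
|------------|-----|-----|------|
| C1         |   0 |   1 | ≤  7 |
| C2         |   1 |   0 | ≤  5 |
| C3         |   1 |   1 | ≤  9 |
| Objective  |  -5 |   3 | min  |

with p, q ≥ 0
Each vertex is the intersection of two constraint boundaries that also satisfies all remaining constraints:
  p = 0 and q = 0 → (0, 0)
  p = 5 and q = 0 → (5, 0)
  p = 5 and p + q = 9 → (5, 4)
  q = 7 and p + q = 9 → (2, 7)
  q = 7 and p = 0 → (0, 7)

Vertices: (0, 0), (5, 0), (5, 4), (2, 7), (0, 7)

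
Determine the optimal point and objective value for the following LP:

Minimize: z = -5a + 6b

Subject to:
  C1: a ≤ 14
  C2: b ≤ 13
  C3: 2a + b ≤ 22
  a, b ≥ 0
Each vertex is the intersection of two constraint boundaries that also satisfies all remaining constraints:
  a = 0 and b = 0 → (0, 0)
  2a + b = 22 and b = 0 → (11, 0)
  b = 13 and 2a + b = 22 → (4.5, 13)
  b = 13 and a = 0 → (0, 13)

Evaluating z = -5a + 6b at each vertex:
  (0, 0): z = 0
  (11, 0): z = -55
  (4.5, 13): z = 55.5
  (0, 13): z = 78

The minimum is at (11, 0) with z = -55.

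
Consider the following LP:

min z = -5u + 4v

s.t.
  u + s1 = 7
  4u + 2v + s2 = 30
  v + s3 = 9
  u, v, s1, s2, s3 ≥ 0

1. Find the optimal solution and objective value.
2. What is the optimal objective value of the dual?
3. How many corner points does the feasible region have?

1. u = 7, v = 0, z = -35
2. -35 (by strong duality, equal to the primal optimum)
3. 5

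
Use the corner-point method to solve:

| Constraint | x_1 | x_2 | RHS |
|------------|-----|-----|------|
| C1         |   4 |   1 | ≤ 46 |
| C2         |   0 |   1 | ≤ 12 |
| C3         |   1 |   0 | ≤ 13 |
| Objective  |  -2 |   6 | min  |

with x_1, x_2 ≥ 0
Each vertex is the intersection of two constraint boundaries that also satisfies all remaining constraints:
  x_1 = 0 and x_2 = 0 → (0, 0)
  4x_1 + x_2 = 46 and x_2 = 0 → (11.5, 0)
  4x_1 + x_2 = 46 and x_2 = 12 → (8.5, 12)
  x_2 = 12 and x_1 = 0 → (0, 12)

Evaluating z = -2x_1 + 6x_2 at each vertex:
  (0, 0): z = 0
  (11.5, 0): z = -23
  (8.5, 12): z = 55
  (0, 12): z = 72

The minimum is at (11.5, 0) with z = -23.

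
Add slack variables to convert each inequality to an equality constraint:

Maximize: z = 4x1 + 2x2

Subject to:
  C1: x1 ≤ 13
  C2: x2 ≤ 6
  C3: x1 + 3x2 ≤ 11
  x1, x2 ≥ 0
max z = 4x1 + 2x2

s.t.
  x1 + s1 = 13
  x2 + s2 = 6
  x1 + 3x2 + s3 = 11
  x1, x2, s1, s2, s3 ≥ 0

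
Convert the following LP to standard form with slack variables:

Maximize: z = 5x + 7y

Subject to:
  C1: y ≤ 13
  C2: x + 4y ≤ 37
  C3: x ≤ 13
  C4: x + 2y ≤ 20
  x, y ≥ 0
max z = 5x + 7y

s.t.
  y + s1 = 13
  x + 4y + s2 = 37
  x + s3 = 13
  x + 2y + s4 = 20
  x, y, s1, s2, s3, s4 ≥ 0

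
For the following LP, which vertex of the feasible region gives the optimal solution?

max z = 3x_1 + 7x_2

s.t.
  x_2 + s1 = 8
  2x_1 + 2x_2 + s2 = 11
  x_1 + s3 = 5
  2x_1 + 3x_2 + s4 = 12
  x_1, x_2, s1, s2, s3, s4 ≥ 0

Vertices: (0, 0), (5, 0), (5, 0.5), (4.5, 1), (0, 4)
Evaluating z = 3x_1 + 7x_2 at each vertex:
  (0, 0): z = 0
  (5, 0): z = 15
  (5, 0.5): z = 18.5
  (4.5, 1): z = 20.5
  (0, 4): z = 28

The largest value is z = 28, attained at (0, 4).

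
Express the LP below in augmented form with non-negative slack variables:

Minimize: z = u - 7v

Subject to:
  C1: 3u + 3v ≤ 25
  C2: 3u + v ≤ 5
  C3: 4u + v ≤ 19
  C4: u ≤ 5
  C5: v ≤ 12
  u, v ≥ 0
min z = u - 7v

s.t.
  3u + 3v + s1 = 25
  3u + v + s2 = 5
  4u + v + s3 = 19
  u + s4 = 5
  v + s5 = 12
  u, v, s1, s2, s3, s4, s5 ≥ 0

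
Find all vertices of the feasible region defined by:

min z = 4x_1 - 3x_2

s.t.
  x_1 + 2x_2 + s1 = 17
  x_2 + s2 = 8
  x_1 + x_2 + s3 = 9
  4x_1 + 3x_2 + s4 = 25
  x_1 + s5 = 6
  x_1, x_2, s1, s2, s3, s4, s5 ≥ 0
Each vertex is the intersection of two constraint boundaries that also satisfies all remaining constraints:
  x_1 = 0 and x_2 = 0 → (0, 0)
  x_1 = 6 and x_2 = 0 → (6, 0)
  4x_1 + 3x_2 = 25 and x_1 = 6 → (6, 0.3333)
  x_2 = 8 and 4x_1 + 3x_2 = 25 → (0.25, 8)
  x_2 = 8 and x_1 = 0 → (0, 8)

Vertices: (0, 0), (6, 0), (6, 0.3333), (0.25, 8), (0, 8)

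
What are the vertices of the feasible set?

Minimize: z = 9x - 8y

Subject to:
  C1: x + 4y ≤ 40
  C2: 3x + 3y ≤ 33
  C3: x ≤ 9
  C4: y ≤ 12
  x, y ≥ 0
Each vertex is the intersection of two constraint boundaries that also satisfies all remaining constraints:
  x = 0 and y = 0 → (0, 0)
  x = 9 and y = 0 → (9, 0)
  3x + 3y = 33 and x = 9 → (9, 2)
  x + 4y = 40 and 3x + 3y = 33 → (1.333, 9.667)
  x + 4y = 40 and x = 0 → (0, 10)

Vertices: (0, 0), (9, 0), (9, 2), (1.333, 9.667), (0, 10)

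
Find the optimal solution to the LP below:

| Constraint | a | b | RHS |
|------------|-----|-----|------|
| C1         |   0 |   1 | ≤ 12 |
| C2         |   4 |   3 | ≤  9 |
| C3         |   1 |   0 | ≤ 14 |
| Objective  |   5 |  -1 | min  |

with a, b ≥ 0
Each vertex is the intersection of two constraint boundaries that also satisfies all remaining constraints:
  a = 0 and b = 0 → (0, 0)
  4a + 3b = 9 and b = 0 → (2.25, 0)
  4a + 3b = 9 and a = 0 → (0, 3)

Evaluating z = 5a - b at each vertex:
  (0, 0): z = 0
  (2.25, 0): z = 11.25
  (0, 3): z = -3

The minimum is at (0, 3) with z = -3.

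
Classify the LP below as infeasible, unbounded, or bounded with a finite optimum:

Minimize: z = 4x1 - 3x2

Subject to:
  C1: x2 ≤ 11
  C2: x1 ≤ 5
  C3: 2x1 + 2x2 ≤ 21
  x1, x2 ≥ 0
The point (0, 10.5) satisfies every constraint, so the LP is feasible; the constraints give x1 ≤ 5 and x2 ≤ 11, which with x1, x2 ≥ 0 keep the feasible region inside a bounded box. A feasible, bounded LP attains a finite optimum at a vertex.

Evaluating z = 4x1 - 3x2 at each vertex:
  (0, 0): z = 0
  (5, 0): z = 20
  (5, 5.5): z = 3.5
  (0, 10.5): z = -31.5

Feasible with finite optimum z* = -31.5 at (0, 10.5).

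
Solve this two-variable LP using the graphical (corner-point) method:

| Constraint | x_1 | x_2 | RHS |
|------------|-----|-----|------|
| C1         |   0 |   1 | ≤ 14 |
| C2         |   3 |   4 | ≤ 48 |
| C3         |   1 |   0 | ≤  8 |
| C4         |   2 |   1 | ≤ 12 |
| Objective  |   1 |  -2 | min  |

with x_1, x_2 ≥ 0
Each vertex is the intersection of two constraint boundaries that also satisfies all remaining constraints:
  x_1 = 0 and x_2 = 0 → (0, 0)
  2x_1 + x_2 = 12 and x_2 = 0 → (6, 0)
  3x_1 + 4x_2 = 48 and 2x_1 + x_2 = 12 → (0, 12)

Evaluating z = x_1 - 2x_2 at each vertex:
  (0, 0): z = 0
  (6, 0): z = 6
  (0, 12): z = -24

The minimum is at (0, 12) with z = -24.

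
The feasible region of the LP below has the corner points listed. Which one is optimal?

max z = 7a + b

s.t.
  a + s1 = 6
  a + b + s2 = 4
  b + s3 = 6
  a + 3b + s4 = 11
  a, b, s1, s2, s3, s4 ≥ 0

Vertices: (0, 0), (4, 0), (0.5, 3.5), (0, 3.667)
(4, 0) with z = 28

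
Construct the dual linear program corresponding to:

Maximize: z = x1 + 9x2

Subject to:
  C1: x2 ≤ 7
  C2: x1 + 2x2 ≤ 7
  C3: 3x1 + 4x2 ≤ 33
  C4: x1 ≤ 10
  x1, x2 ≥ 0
Minimize: z = 7y1 + 7y2 + 33y3 + 10y4

Subject to:
  C1: -y2 - 3y3 - y4 ≤ -1
  C2: -y1 - 2y2 - 4y3 ≤ -9
  y1, y2, y3, y4 ≥ 0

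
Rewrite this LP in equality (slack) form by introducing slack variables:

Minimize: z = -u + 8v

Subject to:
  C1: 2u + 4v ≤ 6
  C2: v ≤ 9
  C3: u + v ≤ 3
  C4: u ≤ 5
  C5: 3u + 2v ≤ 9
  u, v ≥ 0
min z = -u + 8v

s.t.
  2u + 4v + s1 = 6
  v + s2 = 9
  u + v + s3 = 3
  u + s4 = 5
  3u + 2v + s5 = 9
  u, v, s1, s2, s3, s4, s5 ≥ 0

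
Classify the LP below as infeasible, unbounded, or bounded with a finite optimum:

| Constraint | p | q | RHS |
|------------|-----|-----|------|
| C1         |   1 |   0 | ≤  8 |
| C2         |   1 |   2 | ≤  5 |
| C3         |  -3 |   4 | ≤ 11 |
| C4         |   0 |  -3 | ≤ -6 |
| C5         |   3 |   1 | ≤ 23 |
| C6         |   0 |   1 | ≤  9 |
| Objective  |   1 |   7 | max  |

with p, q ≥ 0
The point (0, 2.5) satisfies every constraint, so the LP is feasible; the constraints give p ≤ 8 and q ≤ 9, which with p, q ≥ 0 keep the feasible region inside a bounded box. A feasible, bounded LP attains a finite optimum at a vertex.

The LP has an optimal solution: (0, 2.5) with z = 17.5.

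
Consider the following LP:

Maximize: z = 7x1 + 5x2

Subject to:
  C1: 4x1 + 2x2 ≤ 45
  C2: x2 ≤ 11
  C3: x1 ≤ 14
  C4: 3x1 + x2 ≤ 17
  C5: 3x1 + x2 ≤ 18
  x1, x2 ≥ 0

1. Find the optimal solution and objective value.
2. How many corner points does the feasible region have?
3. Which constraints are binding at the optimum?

1. x1 = 2, x2 = 11, z = 69
2. 4
3. C2, C4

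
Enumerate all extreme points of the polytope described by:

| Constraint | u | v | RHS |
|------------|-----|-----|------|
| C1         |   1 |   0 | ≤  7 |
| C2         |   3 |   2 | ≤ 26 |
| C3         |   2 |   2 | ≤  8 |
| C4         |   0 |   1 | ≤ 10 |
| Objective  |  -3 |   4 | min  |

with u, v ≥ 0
Each vertex is the intersection of two constraint boundaries that also satisfies all remaining constraints:
  u = 0 and v = 0 → (0, 0)
  2u + 2v = 8 and v = 0 → (4, 0)
  2u + 2v = 8 and u = 0 → (0, 4)

Vertices: (0, 0), (4, 0), (0, 4)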